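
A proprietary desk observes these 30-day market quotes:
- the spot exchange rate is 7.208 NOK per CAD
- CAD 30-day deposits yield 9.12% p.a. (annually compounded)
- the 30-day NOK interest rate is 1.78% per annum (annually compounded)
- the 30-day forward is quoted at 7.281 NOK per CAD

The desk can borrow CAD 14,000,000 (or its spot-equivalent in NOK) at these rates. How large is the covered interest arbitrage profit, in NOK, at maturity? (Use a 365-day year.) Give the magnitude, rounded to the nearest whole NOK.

T = 30/365 years.
Invest the CAD and cover forward: 14,000,000 × 1.00719932635 × 7.281 = NOK 102,667,856.13.
Convert at spot and invest in NOK: 14,000,000 × 7.208 × 1.00145119733 = NOK 101,058,443.22.
The quoted forward overvalues CAD, so borrow NOK, buy CAD at spot, deposit the CAD at 9.12%, and sell the proceeds forward at 7.281.
Profit = 102,667,856.13 − 101,058,443.22 = NOK 1,609,413.

NOK 1,609,413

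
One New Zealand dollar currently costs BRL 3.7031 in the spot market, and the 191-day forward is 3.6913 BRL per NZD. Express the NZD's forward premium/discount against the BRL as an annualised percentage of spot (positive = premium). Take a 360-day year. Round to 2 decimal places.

-0.60%

T = 191/360 years.
NZD trades forward at -0.31865% vs spot over the period.
Per annum: -0.0031865 / (191/360) = -0.006006 = -0.60%.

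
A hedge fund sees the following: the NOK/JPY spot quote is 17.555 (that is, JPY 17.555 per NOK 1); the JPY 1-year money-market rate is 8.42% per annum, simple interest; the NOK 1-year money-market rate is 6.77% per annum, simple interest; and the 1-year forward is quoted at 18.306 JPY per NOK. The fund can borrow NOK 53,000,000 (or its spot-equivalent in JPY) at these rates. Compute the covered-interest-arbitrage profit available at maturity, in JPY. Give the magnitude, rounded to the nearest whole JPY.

JPY 27,145,816

T = 1 year.
Keep in NOK, deliver into the forward: 53,000,000·1.067700·18.306 = JPY 1,035,901,758.60.
Swap to JPY now, deposit: 53,000,000·17.555·1.084200 = JPY 1,008,755,943.00.
The quoted forward overvalues NOK, so borrow JPY, buy NOK at spot, deposit the NOK at 6.77%, and sell the proceeds forward at 18.306.
Profit = 1,035,901,758.60 − 1,008,755,943.00 = JPY 27,145,816.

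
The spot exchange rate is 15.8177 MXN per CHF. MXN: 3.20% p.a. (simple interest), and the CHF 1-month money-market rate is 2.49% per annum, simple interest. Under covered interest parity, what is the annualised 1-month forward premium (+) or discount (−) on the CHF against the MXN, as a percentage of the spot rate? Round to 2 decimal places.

+0.71%

T = 1/12 years.
No-arbitrage forward: 15.8177 × 1.0026667 / 1.002075 = 15.8270400 MXN/CHF.
Annualised premium = (F − S)/S × (1/T) = (15.8270400 − 15.8177)/15.8177 ÷ (1/12) = 0.71%.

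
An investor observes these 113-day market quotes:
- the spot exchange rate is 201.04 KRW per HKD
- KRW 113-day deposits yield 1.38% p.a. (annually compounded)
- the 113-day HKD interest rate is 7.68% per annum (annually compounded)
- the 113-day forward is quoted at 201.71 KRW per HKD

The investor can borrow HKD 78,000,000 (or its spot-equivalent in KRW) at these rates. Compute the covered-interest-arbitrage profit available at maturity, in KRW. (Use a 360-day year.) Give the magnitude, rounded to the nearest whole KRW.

KRW 354,350,589

T = 113/360 years.
Keep in HKD, deliver into the forward: 78,000,000·1.023497613049·201.71 = KRW 16,103,076,875.19.
Swap to KRW now, deposit: 78,000,000·201.04·1.004311317429 = KRW 15,748,726,285.96.
The quoted forward overvalues HKD, so borrow KRW, buy HKD at spot, deposit the HKD at 7.68%, and sell the proceeds forward at 201.71.
The gap between the two covered legs is KRW 354,350,589.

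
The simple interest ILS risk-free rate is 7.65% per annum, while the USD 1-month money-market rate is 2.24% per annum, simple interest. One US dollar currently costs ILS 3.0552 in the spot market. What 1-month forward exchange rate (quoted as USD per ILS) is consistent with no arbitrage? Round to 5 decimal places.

0.32584

T = 1/12 years.
ILS growth factor: 1 + 0.0765×1/12 = 1.006375.
USD growth factor: 1 + 0.0224×1/12 = 1.0018667.
So F = 3.0552 × 1.006375 / 1.0018667 = 3.068948 (ILS/USD).
Invert for USD per ILS: 1 / 3.068948 = 0.32584.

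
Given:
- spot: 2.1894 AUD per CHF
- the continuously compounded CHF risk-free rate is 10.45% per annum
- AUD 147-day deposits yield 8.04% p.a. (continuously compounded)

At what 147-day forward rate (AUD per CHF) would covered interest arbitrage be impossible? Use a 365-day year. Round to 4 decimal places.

2.1683

T = 147/365 years.
AUD accumulates by e^(0.0804×147/365) = 1.0329102.
CHF accumulates by e^(0.1045×147/365) = 1.0429845.
So F = 2.1894 × 1.0329102 / 1.0429845 = 2.168252 (AUD/CHF).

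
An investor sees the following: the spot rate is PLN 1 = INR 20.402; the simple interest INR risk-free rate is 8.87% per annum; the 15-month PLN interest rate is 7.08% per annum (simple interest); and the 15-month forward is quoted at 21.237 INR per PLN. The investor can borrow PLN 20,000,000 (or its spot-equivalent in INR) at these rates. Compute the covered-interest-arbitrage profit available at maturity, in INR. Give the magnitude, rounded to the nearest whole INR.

T = 15/12 years.
Invest the PLN and cover forward: 20,000,000 × 1.088500 × 21.237 = INR 462,329,490.00.
Convert at spot and invest in INR: 20,000,000 × 20.402 × 1.110875 = INR 453,281,435.00.
The quoted forward overvalues PLN, so borrow INR, buy PLN at spot, deposit the PLN at 7.08%, and sell the proceeds forward at 21.237.
The gap between the two covered legs is INR 9,048,055.

INR 9,048,055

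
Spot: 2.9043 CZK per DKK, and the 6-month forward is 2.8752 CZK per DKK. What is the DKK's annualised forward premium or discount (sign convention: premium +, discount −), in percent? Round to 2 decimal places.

T = 6/12 years.
DKK trades forward at -1.00196% vs spot over the period.
×(1/T) gives -2.00% p.a.

-2.00%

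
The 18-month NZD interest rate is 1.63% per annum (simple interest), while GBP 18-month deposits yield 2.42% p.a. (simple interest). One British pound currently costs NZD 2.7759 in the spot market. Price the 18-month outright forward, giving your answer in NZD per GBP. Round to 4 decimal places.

T = 18/12 years.
NZD accumulates by 1 + 0.0163×18/12 = 1.024450.
GBP accumulates by 1 + 0.0242×18/12 = 1.036300.
Forward (NZD per GBP) = 2.7759 × 1.024450 / 1.036300 = 2.744158.

2.7442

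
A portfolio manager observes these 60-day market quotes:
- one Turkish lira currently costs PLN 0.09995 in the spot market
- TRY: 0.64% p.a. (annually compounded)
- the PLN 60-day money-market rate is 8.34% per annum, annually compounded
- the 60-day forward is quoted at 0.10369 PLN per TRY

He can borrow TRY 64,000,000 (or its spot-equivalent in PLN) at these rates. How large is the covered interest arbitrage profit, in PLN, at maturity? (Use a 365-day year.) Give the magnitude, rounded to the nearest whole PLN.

T = 60/365 years.
Keep in TRY, deliver into the forward: 64,000,000·1.001049253·0.10369 = PLN 6,643,123.01.
Swap to PLN now, deposit: 64,000,000·0.09995·1.013254899 = PLN 6,481,588.94.
The quoted forward overvalues TRY, so borrow PLN, buy TRY at spot, deposit the TRY at 0.64%, and sell the proceeds forward at 0.10369.
Arbitrage profit = |6,643,123.01 − 6,481,588.94| = PLN 161,534.

PLN 161,534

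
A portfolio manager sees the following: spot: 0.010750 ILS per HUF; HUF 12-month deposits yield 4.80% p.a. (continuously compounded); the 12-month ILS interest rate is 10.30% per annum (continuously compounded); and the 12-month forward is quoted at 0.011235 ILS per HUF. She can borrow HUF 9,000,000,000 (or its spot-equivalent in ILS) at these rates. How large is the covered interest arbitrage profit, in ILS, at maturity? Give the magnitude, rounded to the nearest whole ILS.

ILS 1,159,653

T = 1 year.
Keep in HUF, deliver into the forward: 9,000,000,000·1.04917065532·0.011235 = ILS 106,086,890.81.
Swap to ILS now, deposit: 9,000,000,000·0.010750·1.10849140908 = ILS 107,246,543.83.
The quoted forward undervalues HUF, so borrow HUF, convert to ILS at spot, deposit the ILS at 10.30%, and buy HUF forward at 0.011235 to cover the loan.
Arbitrage profit = |106,086,890.81 − 107,246,543.83| = ILS 1,159,653.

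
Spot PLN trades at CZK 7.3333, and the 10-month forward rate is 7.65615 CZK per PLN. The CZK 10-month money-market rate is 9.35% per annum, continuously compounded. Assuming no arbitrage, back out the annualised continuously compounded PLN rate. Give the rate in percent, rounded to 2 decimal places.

T = 10/12 years.
F/S = 7.65615/7.3333 = 1.0440252 = (growth of CZK) / (growth of PLN).
CZK growth factor: e^(0.0935×10/12) = 1.0810326.
Hence g_PLN = 1.0354468.
r = ln(1.0354468)/(10/12) = 0.041800 → 4.18%.

4.18%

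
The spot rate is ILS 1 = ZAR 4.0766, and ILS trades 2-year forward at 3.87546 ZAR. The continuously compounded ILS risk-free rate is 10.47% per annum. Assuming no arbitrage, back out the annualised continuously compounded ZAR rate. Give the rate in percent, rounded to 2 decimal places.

7.94%

T = 2 years.
CIP gives F = S · g_ZAR/g_ILS, so g_ZAR/g_ILS = 3.87546/4.0766 = 0.9506599.
ILS growth factor: e^(0.1047×2) = 1.2329381.
Hence g_ZAR = 1.1721048.
r = ln(1.1721048)/2 = 0.079401 → 7.94%.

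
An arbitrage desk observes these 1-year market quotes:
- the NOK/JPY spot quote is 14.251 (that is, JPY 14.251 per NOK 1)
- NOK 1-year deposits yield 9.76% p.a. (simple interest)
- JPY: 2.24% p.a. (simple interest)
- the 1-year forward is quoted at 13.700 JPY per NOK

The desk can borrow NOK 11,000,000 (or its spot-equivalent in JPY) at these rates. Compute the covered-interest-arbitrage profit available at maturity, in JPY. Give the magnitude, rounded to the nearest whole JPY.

T = 1 year.
Keep in NOK, deliver into the forward: 11,000,000·1.097600·13.700 = JPY 165,408,320.00.
Swap to JPY now, deposit: 11,000,000·14.251·1.022400 = JPY 160,272,446.40.
The quoted forward overvalues NOK, so borrow JPY, buy NOK at spot, deposit the NOK at 9.76%, and sell the proceeds forward at 13.700.
The gap between the two covered legs is JPY 5,135,874.

JPY 5,135,874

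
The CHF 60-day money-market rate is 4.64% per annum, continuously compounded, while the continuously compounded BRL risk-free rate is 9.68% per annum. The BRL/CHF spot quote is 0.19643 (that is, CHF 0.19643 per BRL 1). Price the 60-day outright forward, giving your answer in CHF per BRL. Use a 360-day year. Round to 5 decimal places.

0.19479

T = 60/360 years.
Growth of 1 CHF over T: e^(0.0464×60/360) = 1.0077633.
BRL growth factor: e^(0.0968×60/360) = 1.0162642.
Forward (CHF per BRL) = 0.19643 × 1.0077633 / 1.0162642 = 0.1947869.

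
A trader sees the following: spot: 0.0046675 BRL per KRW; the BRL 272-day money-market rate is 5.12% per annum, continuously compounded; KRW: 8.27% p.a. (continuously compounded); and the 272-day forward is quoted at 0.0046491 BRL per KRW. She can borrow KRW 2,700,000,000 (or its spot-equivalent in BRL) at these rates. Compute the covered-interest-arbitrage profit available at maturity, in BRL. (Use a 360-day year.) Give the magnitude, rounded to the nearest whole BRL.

T = 272/360 years.
Route A — deposit KRW, sell forward: 2,700,000,000 × 1.0644779002 × 0.0046491 = BRL 13,361,933.36.
Route B — convert at spot, deposit BRL: 2,700,000,000 × 0.0046675 × 1.0394424301 = BRL 13,099,313.36.
The quoted forward overvalues KRW, so borrow BRL, buy KRW at spot, deposit the KRW at 8.27%, and sell the proceeds forward at 0.0046491.
Arbitrage profit = |13,361,933.36 − 13,099,313.36| = BRL 262,620.

BRL 262,620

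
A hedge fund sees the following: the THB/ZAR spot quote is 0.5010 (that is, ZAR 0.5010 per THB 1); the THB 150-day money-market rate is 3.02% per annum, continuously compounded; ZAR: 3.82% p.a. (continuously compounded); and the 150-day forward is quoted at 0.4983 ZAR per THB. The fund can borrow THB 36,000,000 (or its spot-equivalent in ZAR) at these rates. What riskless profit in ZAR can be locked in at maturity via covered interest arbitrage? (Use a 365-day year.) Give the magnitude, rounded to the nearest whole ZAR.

T = 150/365 years.
Route A — deposit THB, sell forward: 36,000,000 × 1.0124882945 × 0.4983 = ZAR 18,162,825.02.
Route B — convert at spot, deposit ZAR: 36,000,000 × 0.5010 × 1.015822501 = ZAR 18,321,374.63.
The quoted forward undervalues THB, so borrow THB, convert to ZAR at spot, deposit the ZAR at 3.82%, and buy THB forward at 0.4983 to cover the loan.
Profit = 18,321,374.63 − 18,162,825.02 = ZAR 158,550.

ZAR 158,550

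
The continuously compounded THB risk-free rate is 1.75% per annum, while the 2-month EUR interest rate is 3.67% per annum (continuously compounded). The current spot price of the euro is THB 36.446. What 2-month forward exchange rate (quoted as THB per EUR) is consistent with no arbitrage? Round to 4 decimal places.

T = 2/12 years.
Growth of 1 THB over T: e^(0.0175×2/12) = 1.00292092.
Growth of 1 EUR over T: e^(0.0367×2/12) = 1.00613541.
CIP: F = S · (grow THB)/(grow EUR) = 36.446 × 1.00292092/1.00613541 = 36.329559 THB per EUR.

36.3296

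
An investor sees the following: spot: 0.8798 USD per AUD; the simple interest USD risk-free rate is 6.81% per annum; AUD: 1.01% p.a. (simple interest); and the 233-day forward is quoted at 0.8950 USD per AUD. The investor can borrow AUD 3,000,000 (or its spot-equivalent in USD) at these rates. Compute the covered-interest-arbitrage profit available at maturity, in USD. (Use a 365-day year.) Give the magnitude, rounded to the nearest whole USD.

T = 233/365 years.
Route A — deposit AUD, sell forward: 3,000,000 × 1.006447397 × 0.8950 = USD 2,702,311.26.
Route B — convert at spot, deposit USD: 3,000,000 × 0.8798 × 1.043472055 = USD 2,754,140.14.
The quoted forward undervalues AUD, so borrow AUD, convert to USD at spot, deposit the USD at 6.81%, and buy AUD forward at 0.8950 to cover the loan.
Arbitrage profit = |2,702,311.26 − 2,754,140.14| = USD 51,829.

USD 51,829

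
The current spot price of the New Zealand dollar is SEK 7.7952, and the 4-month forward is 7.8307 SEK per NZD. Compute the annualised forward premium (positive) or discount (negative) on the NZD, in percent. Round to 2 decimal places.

+1.37%

T = 4/12 years.
NZD trades forward at +0.45541% vs spot over the period.
×(1/T) gives 1.37% p.a.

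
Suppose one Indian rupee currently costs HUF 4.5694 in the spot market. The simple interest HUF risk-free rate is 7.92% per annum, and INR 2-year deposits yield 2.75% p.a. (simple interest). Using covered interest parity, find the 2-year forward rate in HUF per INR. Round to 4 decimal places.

5.0172

T = 2 years.
Growth of 1 HUF over T: 1 + 0.0792×2 = 1.158400.
Growth of 1 INR over T: 1 + 0.0275×2 = 1.055000.
So F = 4.5694 × 1.158400 / 1.055000 = 5.017245 (HUF/INR).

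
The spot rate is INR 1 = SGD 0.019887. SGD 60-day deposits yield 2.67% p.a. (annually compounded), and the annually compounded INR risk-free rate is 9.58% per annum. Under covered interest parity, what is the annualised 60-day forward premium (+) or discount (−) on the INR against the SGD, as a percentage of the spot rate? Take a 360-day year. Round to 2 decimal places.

-6.48%

T = 60/360 years.
CIP forward (SGD per INR) = 0.019887 × 1.0044013/1.0153643 = 0.019672278.
(F − S)/S ÷ T = (0.019672278 − 0.019887)/0.019887/(60/360) = -0.064783 → -6.48%.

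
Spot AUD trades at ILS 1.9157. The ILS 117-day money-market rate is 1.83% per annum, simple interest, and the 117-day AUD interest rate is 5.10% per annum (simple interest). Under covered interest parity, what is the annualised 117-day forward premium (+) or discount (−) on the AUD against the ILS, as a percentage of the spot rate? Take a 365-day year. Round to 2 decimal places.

T = 117/365 years.
No-arbitrage forward: 1.9157 × 1.005866 / 1.0163479 = 1.8959428 ILS/AUD.
Annualised premium = (F − S)/S × (1/T) = (1.8959428 − 1.9157)/1.9157 ÷ (117/365) = -3.22%.

-3.22%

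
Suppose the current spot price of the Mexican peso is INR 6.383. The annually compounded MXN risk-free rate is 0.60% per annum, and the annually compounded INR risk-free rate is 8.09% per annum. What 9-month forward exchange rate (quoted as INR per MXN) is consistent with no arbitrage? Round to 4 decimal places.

T = 9/12 years.
INR accumulates by (1 + 0.0809)^(9/12) = 1.0600812.
Growth of 1 MXN over T: (1 + 0.0060)^(9/12) = 1.0044966.
Forward (INR per MXN) = 6.383 × 1.0600812 / 1.0044966 = 6.736208.

6.7362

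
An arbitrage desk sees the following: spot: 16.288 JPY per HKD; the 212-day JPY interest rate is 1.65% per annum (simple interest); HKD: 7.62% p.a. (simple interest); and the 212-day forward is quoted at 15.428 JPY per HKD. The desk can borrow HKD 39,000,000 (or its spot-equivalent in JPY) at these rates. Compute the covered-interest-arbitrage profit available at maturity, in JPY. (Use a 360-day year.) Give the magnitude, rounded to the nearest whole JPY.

T = 212/360 years.
Route A — deposit HKD, sell forward: 39,000,000 × 1.04487333333 × 15.428 = JPY 628,691,925.68.
Route B — convert at spot, deposit JPY: 39,000,000 × 16.288 × 1.00971666667 = JPY 641,404,337.60.
The quoted forward undervalues HKD, so borrow HKD, convert to JPY at spot, deposit the JPY at 1.65%, and buy HKD forward at 15.428 to cover the loan.
Profit = 641,404,337.60 − 628,691,925.68 = JPY 12,712,412.

JPY 12,712,412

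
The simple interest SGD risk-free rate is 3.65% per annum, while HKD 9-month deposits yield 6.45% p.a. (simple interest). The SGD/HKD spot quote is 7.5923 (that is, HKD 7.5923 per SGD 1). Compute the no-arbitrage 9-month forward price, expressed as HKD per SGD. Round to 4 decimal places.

7.7475

T = 9/12 years.
Growth of 1 HKD over T: 1 + 0.0645×9/12 = 1.048375.
SGD accumulates by 1 + 0.0365×9/12 = 1.027375.
Forward (HKD per SGD) = 7.5923 × 1.048375 / 1.027375 = 7.747490.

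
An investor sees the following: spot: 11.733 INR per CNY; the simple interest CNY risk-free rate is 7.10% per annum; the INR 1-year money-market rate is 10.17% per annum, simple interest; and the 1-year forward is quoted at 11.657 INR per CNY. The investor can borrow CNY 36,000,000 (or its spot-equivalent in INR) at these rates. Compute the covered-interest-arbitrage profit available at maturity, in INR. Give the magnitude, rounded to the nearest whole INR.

T = 1 year.
Invest the CNY and cover forward: 36,000,000 × 1.071000 × 11.657 = INR 449,447,292.00.
Convert at spot and invest in INR: 36,000,000 × 11.733 × 1.101700 = INR 465,344,859.60.
The quoted forward undervalues CNY, so borrow CNY, convert to INR at spot, deposit the INR at 10.17%, and buy CNY forward at 11.657 to cover the loan.
Profit = 465,344,859.60 − 449,447,292.00 = INR 15,897,568.

INR 15,897,568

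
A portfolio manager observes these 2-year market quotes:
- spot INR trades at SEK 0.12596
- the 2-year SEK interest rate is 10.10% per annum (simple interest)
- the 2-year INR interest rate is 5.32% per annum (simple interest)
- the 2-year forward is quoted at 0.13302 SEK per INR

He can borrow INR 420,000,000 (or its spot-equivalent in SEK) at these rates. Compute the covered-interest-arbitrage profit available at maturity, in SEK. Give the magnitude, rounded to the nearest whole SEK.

SEK 1,776,849

T = 2 years.
Invest the INR and cover forward: 420,000,000 × 1.106400 × 0.13302 = SEK 61,812,797.76.
Convert at spot and invest in SEK: 420,000,000 × 0.12596 × 1.202000 = SEK 63,589,646.40.
The quoted forward undervalues INR, so borrow INR, convert to SEK at spot, deposit the SEK at 10.10%, and buy INR forward at 0.13302 to cover the loan.
Profit = 63,589,646.40 − 61,812,797.76 = SEK 1,776,849.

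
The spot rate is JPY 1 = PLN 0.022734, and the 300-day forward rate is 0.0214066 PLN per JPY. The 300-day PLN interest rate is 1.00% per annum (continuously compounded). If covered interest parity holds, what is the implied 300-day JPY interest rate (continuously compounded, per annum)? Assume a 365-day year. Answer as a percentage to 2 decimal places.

8.32%

T = 300/365 years.
F/S = 0.0214066/0.022734 = 0.9416117 = (growth of PLN) / (growth of JPY).
The PLN side grows by e^(0.0100×300/365) = 1.008253.
Hence g_JPY = 1.0707737.
Take logs: ln 1.0707737 / (300/365) = 0.083197, so 8.32%.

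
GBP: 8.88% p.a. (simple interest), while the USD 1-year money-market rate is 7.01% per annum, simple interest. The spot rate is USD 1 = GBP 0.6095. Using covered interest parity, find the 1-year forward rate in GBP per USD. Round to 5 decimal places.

T = 1 year.
Growth of 1 GBP over T: 1 + 0.0888×1 = 1.088800.
Growth of 1 USD over T: 1 + 0.0701×1 = 1.070100.
Forward (GBP per USD) = 0.6095 × 1.088800 / 1.070100 = 0.6201510.

0.62015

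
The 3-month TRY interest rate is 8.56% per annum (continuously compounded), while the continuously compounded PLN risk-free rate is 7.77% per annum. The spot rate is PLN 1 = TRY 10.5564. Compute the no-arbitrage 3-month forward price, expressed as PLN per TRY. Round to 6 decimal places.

T = 3/12 years.
TRY accumulates by e^(0.0856×3/12) = 1.0216306.
Growth of 1 PLN over T: e^(0.0777×3/12) = 1.0196149.
CIP: F = S · (grow TRY)/(grow PLN) = 10.5564 × 1.0216306/1.0196149 = 10.57727 TRY per PLN.
Quoted the other way: 1/10.57727 = 0.094542 PLN per TRY.

0.094542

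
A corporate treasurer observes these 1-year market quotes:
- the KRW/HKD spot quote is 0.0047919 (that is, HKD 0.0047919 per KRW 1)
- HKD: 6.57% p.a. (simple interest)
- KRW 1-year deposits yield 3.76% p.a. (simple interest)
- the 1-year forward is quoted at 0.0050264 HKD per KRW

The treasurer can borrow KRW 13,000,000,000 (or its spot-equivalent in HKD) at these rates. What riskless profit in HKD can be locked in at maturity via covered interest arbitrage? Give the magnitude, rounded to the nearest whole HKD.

HKD 1,412,643

T = 1 year.
Keep in KRW, deliver into the forward: 13,000,000,000·1.037600·0.0050264 = HKD 67,800,104.32.
Swap to HKD now, deposit: 13,000,000,000·0.0047919·1.065700 = HKD 66,387,461.79.
The quoted forward overvalues KRW, so borrow HKD, buy KRW at spot, deposit the KRW at 3.76%, and sell the proceeds forward at 0.0050264.
The gap between the two covered legs is HKD 1,412,643.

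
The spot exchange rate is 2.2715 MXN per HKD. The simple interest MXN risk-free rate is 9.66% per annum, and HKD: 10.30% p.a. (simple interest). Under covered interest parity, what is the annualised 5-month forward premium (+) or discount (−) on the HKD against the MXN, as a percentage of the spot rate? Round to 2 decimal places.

-0.61%

T = 5/12 years.
F = S · g_MXN/g_HKD = 2.2715 × 1.040250/1.0429167 = 2.2656919.
(F − S)/S ÷ T = (2.2656919 − 2.2715)/2.2715/(5/12) = -0.006137 → -0.61%.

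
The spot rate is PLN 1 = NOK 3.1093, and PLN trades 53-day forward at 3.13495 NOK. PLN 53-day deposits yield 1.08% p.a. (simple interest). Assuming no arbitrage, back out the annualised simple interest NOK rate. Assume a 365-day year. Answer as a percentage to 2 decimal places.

T = 53/365 years.
F/S = 3.13495/3.1093 = 1.0082494 = (growth of NOK) / (growth of PLN).
The PLN side grows by 1 + 0.0108×53/365 = 1.0015682.
That pins the NOK growth at 1.0098305.
r = (1.0098305 − 1)/(53/365) = 0.067701 → 6.77%.

6.77%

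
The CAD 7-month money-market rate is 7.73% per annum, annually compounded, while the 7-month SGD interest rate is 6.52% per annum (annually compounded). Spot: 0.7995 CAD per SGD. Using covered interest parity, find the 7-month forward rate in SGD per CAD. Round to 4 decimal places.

1.2426

T = 7/12 years.
CAD growth factor: (1 + 0.0773)^(7/12) = 1.0443908.
SGD growth factor: (1 + 0.0652)^(7/12) = 1.037532.
Forward (CAD per SGD) = 0.7995 × 1.0443908 / 1.037532 = 0.8047852.
Invert for SGD per CAD: 1 / 0.8047852 = 1.2426.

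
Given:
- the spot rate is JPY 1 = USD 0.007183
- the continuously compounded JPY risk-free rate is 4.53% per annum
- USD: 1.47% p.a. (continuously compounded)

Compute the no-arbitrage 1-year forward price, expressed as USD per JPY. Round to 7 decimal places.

T = 1 year.
USD accumulates by e^(0.0147×1) = 1.0148086.
JPY growth factor: e^(0.0453×1) = 1.0463417.
So F = 0.007183 × 1.0148086 / 1.0463417 = 0.006966529 (USD/JPY).

0.0069665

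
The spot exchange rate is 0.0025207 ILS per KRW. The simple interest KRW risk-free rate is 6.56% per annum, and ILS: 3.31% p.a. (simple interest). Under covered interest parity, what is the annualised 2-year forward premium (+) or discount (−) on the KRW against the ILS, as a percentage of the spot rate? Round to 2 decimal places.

T = 2 years.
F = S · g_ILS/g_KRW = 0.0025207 × 1.066200/1.131200 = 0.0023758578.
Annualised premium = (F − S)/S × (1/T) = (0.0023758578 − 0.0025207)/0.0025207 ÷ 2 = -2.87%.

-2.87%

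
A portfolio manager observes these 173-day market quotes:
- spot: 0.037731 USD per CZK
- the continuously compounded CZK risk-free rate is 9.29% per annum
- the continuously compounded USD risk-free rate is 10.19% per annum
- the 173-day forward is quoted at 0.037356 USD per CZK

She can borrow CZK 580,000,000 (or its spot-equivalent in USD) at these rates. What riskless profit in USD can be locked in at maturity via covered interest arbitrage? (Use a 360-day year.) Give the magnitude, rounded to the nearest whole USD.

T = 173/360 years.
Route A — deposit CZK, sell forward: 580,000,000 × 1.0456551336 × 0.037356 = USD 22,655,666.04.
Route B — convert at spot, deposit USD: 580,000,000 × 0.037731 × 1.050187386 = USD 22,982,279.75.
The quoted forward undervalues CZK, so borrow CZK, convert to USD at spot, deposit the USD at 10.19%, and buy CZK forward at 0.037356 to cover the loan.
The gap between the two covered legs is USD 326,614.

USD 326,614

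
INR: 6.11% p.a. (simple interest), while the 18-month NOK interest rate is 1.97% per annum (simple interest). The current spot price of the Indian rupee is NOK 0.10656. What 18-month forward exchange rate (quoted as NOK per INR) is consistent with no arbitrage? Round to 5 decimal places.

0.10050

T = 18/12 years.
NOK accumulates by 1 + 0.0197×18/12 = 1.029550.
INR accumulates by 1 + 0.0611×18/12 = 1.091650.
Forward (NOK per INR) = 0.10656 × 1.029550 / 1.091650 = 0.1004982.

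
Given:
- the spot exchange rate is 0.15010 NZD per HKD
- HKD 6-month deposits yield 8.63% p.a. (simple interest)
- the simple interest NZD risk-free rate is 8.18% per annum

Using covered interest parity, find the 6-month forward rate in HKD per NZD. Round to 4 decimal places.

6.6766

T = 6/12 years.
NZD accumulates by 1 + 0.0818×6/12 = 1.040900.
Growth of 1 HKD over T: 1 + 0.0863×6/12 = 1.043150.
Forward (NZD per HKD) = 0.1501 × 1.040900 / 1.043150 = 0.1497762.
Invert for HKD per NZD: 1 / 0.1497762 = 6.6766.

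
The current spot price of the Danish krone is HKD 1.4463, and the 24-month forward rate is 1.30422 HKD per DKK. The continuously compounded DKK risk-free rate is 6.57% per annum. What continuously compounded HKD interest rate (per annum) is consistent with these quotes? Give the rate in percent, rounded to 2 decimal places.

1.40%

T = 2 years.
By CIP, F/S equals the HKD-to-DKK growth ratio: 1.30422/1.4463 = 0.9017631.
DKK growth factor: e^(0.0657×2) = 1.1404239.
So the HKD growth factor = 1.0283922.
Take logs: ln 1.0283922 / 2 = 0.013998, so 1.40%.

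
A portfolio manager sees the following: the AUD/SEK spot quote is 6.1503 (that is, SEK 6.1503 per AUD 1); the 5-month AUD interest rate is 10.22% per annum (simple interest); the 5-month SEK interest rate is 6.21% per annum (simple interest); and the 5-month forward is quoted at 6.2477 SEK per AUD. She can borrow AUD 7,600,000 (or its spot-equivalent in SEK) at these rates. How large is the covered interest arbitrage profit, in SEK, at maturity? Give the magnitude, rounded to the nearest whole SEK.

T = 5/12 years.
Route A — deposit AUD, sell forward: 7,600,000 × 1.0425833333 × 6.2477 = SEK 49,504,483.98.
Route B — convert at spot, deposit SEK: 7,600,000 × 6.1503 × 1.025875 = SEK 47,951,736.50.
The quoted forward overvalues AUD, so borrow SEK, buy AUD at spot, deposit the AUD at 10.22%, and sell the proceeds forward at 6.2477.
The gap between the two covered legs is SEK 1,552,747.

SEK 1,552,747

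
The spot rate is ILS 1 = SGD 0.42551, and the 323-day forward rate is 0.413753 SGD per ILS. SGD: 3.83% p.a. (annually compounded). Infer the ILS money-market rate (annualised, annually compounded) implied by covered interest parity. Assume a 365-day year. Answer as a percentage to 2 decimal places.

7.17%

T = 323/365 years.
F/S = 0.413753/0.42551 = 0.9723696 = (growth of SGD) / (growth of ILS).
SGD growth factor: (1 + 0.0383)^(323/365) = 1.0338192.
Hence g_ILS = 1.0631957.
Annualise: 1.0631957^(365/323) − 1 = 0.071701 = 7.17%.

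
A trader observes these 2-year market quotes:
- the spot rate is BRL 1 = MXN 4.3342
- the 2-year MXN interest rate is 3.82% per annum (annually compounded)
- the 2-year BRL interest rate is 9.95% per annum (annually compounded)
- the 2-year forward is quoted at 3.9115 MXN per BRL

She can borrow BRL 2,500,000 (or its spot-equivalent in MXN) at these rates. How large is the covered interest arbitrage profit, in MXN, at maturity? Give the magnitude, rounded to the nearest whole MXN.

MXN 142,390

T = 2 years.
Route A — deposit BRL, sell forward: 2,500,000 × 1.20890025 × 3.9115 = MXN 11,821,533.32.
Route B — convert at spot, deposit MXN: 2,500,000 × 4.3342 × 1.07785924 = MXN 11,679,143.80.
The quoted forward overvalues BRL, so borrow MXN, buy BRL at spot, deposit the BRL at 9.95%, and sell the proceeds forward at 3.9115.
Profit = 11,821,533.32 − 11,679,143.80 = MXN 142,390.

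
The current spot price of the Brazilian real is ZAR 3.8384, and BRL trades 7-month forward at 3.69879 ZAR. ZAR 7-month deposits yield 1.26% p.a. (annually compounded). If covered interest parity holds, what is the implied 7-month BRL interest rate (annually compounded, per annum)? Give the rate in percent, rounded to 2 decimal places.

T = 7/12 years.
By CIP, F/S equals the ZAR-to-BRL growth ratio: 3.69879/3.8384 = 0.9636281.
The ZAR side grows by (1 + 0.0126)^(7/12) = 1.0073308.
That pins the BRL growth at 1.0453522.
r = 1.0453522^(12/7) − 1 = 0.079001 → 7.90%.

7.90%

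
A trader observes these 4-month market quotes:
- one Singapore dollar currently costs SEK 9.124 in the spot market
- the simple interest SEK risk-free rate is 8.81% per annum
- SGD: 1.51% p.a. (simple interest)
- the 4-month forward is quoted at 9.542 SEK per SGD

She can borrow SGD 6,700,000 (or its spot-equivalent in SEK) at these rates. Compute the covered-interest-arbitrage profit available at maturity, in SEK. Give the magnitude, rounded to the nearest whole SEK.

SEK 1,327,180

T = 4/12 years.
Route A — deposit SGD, sell forward: 6,700,000 × 1.0050333333 × 9.542 = SEK 64,253,188.04.
Route B — convert at spot, deposit SEK: 6,700,000 × 9.124 × 1.0293666667 = SEK 62,926,007.83.
The quoted forward overvalues SGD, so borrow SEK, buy SGD at spot, deposit the SGD at 1.51%, and sell the proceeds forward at 9.542.
Arbitrage profit = |64,253,188.04 − 62,926,007.83| = SEK 1,327,180.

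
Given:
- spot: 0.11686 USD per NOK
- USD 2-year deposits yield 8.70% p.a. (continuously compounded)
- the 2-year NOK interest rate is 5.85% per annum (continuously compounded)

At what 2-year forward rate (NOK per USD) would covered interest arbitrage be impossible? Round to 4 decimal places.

8.0831

T = 2 years.
USD accumulates by e^(0.0870×2) = 1.1900556.
Growth of 1 NOK over T: e^(0.0585×2) = 1.1241194.
CIP: F = S · (grow USD)/(grow NOK) = 0.11686 × 1.1900556/1.1241194 = 0.1237145 USD per NOK.
Invert for NOK per USD: 1 / 0.1237145 = 8.0831.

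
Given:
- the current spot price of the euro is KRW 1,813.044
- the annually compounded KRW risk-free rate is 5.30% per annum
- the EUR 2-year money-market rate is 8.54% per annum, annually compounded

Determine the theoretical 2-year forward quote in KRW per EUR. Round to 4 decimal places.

1706.4181

T = 2 years.
KRW growth factor: (1 + 0.0530)^2 = 1.108809.
EUR growth factor: (1 + 0.0854)^2 = 1.17809316.
CIP: F = S · (grow KRW)/(grow EUR) = 1813.044 × 1.108809/1.17809316 = 1706.418111 KRW per EUR.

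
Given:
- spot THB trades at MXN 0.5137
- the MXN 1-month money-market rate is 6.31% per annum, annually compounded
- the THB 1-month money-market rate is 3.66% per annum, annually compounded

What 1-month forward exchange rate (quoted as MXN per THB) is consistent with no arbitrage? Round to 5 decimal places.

0.51478

T = 1/12 years.
MXN accumulates by (1 + 0.0631)^(1/12) = 1.0051121.
Growth of 1 THB over T: (1 + 0.0366)^(1/12) = 1.003000.
So F = 0.5137 × 1.0051121 / 1.003000 = 0.5147817 (MXN/THB).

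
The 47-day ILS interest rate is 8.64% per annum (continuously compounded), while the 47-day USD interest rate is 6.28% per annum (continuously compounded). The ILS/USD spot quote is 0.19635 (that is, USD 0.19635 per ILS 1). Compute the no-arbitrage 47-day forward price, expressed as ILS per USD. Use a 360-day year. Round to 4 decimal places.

T = 47/360 years.
USD growth factor: e^(0.0628×47/360) = 1.0082326.
ILS accumulates by e^(0.0864×47/360) = 1.0113439.
So F = 0.19635 × 1.0082326 / 1.0113439 = 0.1957459 (USD/ILS).
Invert for ILS per USD: 1 / 0.1957459 = 5.1087.

5.1087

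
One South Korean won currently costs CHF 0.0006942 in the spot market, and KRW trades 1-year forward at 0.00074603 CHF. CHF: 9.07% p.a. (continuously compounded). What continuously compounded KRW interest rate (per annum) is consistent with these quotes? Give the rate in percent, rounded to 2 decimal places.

1.87%

T = 1 year.
CIP gives F = S · g_CHF/g_KRW, so g_CHF/g_KRW = 0.00074603/0.0006942 = 1.0746615.
CHF growth factor: e^(0.0907×1) = 1.0949405.
That pins the KRW growth at 1.0188701.
r = ln(1.0188701)/1 = 0.018694 → 1.87%.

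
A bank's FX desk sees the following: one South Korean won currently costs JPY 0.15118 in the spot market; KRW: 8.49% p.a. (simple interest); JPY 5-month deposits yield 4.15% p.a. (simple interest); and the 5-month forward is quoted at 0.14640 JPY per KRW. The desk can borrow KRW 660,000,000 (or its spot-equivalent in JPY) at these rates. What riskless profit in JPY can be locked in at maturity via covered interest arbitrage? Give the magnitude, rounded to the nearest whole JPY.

JPY 1,462,068

T = 5/12 years.
Invest the KRW and cover forward: 660,000,000 × 1.035375 × 0.14640 = JPY 100,042,074.00.
Convert at spot and invest in JPY: 660,000,000 × 0.15118 × 1.0172916667 = JPY 101,504,141.75.
The quoted forward undervalues KRW, so borrow KRW, convert to JPY at spot, deposit the JPY at 4.15%, and buy KRW forward at 0.14640 to cover the loan.
Profit = 101,504,141.75 − 100,042,074.00 = JPY 1,462,068.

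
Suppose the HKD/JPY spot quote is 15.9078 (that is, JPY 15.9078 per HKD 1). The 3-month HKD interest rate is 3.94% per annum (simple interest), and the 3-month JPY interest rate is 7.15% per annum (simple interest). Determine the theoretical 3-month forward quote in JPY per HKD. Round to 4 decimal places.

T = 3/12 years.
JPY accumulates by 1 + 0.0715×3/12 = 1.017875.
HKD accumulates by 1 + 0.0394×3/12 = 1.009850.
So F = 15.9078 × 1.017875 / 1.009850 = 16.034215 (JPY/HKD).

16.0342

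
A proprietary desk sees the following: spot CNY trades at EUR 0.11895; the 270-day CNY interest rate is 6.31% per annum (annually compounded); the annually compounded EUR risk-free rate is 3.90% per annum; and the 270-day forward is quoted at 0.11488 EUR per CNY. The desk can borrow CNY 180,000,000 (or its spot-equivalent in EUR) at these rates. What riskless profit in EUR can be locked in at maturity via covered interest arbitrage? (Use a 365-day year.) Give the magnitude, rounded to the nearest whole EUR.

EUR 389,731

T = 270/365 years.
Invest the CNY and cover forward: 180,000,000 × 1.046303232 × 0.11488 = EUR 21,635,876.75.
Convert at spot and invest in EUR: 180,000,000 × 0.11895 × 1.0287052422 = EUR 22,025,607.94.
The quoted forward undervalues CNY, so borrow CNY, convert to EUR at spot, deposit the EUR at 3.90%, and buy CNY forward at 0.11488 to cover the loan.
Arbitrage profit = |21,635,876.75 − 22,025,607.94| = EUR 389,731.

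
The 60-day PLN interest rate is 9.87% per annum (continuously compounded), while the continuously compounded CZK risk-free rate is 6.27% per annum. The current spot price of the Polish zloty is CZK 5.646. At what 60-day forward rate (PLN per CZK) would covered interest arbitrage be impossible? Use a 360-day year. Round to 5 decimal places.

T = 60/360 years.
CZK accumulates by e^(0.0627×60/360) = 1.0105048.
Growth of 1 PLN over T: e^(0.0987×60/360) = 1.016586.
Forward (CZK per PLN) = 5.646 × 1.0105048 / 1.016586 = 5.612226.
Invert for PLN per CZK: 1 / 5.612226 = 0.17818.

0.17818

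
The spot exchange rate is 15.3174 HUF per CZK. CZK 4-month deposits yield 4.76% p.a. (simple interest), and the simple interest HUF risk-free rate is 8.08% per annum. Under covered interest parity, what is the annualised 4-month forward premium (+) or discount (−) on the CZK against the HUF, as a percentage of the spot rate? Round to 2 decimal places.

+3.27%

T = 4/12 years.
CIP forward (HUF per CZK) = 15.3174 × 1.0269333/1.0158667 = 15.4842640.
Annualised premium = (F − S)/S × (1/T) = (15.4842640 − 15.3174)/15.3174 ÷ (4/12) = 3.27%.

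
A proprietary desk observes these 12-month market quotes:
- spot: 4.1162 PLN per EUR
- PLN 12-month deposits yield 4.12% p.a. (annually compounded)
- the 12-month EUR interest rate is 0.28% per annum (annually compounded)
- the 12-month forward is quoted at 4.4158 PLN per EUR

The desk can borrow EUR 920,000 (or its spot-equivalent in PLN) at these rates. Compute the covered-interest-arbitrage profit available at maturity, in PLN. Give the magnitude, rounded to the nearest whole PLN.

T = 1 year.
Route A — deposit EUR, sell forward: 920,000 × 1.002800 × 4.4158 = PLN 4,073,911.10.
Route B — convert at spot, deposit PLN: 920,000 × 4.1162 × 1.041200 = PLN 3,942,924.44.
The quoted forward overvalues EUR, so borrow PLN, buy EUR at spot, deposit the EUR at 0.28%, and sell the proceeds forward at 4.4158.
Arbitrage profit = |4,073,911.10 − 3,942,924.44| = PLN 130,987.

PLN 130,987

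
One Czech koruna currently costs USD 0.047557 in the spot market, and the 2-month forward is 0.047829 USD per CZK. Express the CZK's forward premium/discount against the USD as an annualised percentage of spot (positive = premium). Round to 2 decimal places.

T = 2/12 years.
(F − S)/S = (0.047829 − 0.047557)/0.047557 = 0.0057195.
×(1/T) gives 3.43% p.a.

+3.43%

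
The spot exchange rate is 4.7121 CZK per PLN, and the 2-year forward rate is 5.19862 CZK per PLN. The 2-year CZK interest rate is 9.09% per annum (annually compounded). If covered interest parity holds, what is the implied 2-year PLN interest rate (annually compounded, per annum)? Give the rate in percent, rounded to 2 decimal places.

T = 2 years.
By CIP, F/S equals the CZK-to-PLN growth ratio: 5.19862/4.7121 = 1.1032491.
The CZK side grows by (1 + 0.0909)^2 = 1.1900628.
Hence g_PLN = 1.0786891.
r = 1.0786891^(1/2) − 1 = 0.038600 → 3.86%.

3.86%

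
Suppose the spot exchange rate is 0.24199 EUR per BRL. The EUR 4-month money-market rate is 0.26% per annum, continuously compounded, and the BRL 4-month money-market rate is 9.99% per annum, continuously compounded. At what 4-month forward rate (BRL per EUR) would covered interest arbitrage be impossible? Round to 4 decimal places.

4.2686

T = 4/12 years.
EUR accumulates by e^(0.0026×4/12) = 1.000867.
Growth of 1 BRL over T: e^(0.0999×4/12) = 1.0338607.
So F = 0.24199 × 1.000867 / 1.0338607 = 0.2342673 (EUR/BRL).
Quoted the other way: 1/0.2342673 = 4.2686 BRL per EUR.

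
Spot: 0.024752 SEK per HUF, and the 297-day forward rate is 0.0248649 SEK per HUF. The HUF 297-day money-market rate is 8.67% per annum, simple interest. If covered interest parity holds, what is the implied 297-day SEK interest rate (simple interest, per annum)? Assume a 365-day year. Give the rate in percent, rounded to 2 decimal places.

9.27%

T = 297/365 years.
By CIP, F/S equals the SEK-to-HUF growth ratio: 0.0248649/0.024752 = 1.0045612.
HUF growth factor: 1 + 0.0867×297/365 = 1.0705477.
That pins the SEK growth at 1.0754307.
r = (1.0754307 − 1)/(297/365) = 0.092701 → 9.27%.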